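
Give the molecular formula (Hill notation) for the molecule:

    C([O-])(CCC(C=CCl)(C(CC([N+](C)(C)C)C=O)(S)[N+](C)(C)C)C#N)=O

C17H29ClN3O3S+

Heavy atoms from the SMILES: 17 C, 1 Cl, 3 N, 3 O, 1 S.
Implicit hydrogens by atom environment:
  6 × C: 3 H each → 18
  4 × C: 1 H each → 4
  4 × C: no H
  3 × C: 2 H each → 6
  2 × N (charge +1): no H
  2 × O: no H
  1 × Cl: no H
  1 × N: no H
  1 × O (charge -1): no H
  1 × S: 1 H
  Total hydrogens = 29.
Net charge +1.
Molecular formula: C17H29ClN3O3S+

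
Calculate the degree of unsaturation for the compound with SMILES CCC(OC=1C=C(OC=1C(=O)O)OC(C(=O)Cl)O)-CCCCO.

5

Molecular formula from the SMILES: C14H19ClO8.
DoU = (2C + 2 + N − H − X)/2 = (2·14 + 2 + 0 − 19 − 1)/2 = 10/2 = 5.
(Structurally: 1 ring(s) + 4 π bond(s) = 5.)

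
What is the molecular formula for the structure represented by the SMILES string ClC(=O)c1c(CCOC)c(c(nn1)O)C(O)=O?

C9H9ClN2O5

Heavy atoms from the SMILES: 9 C, 1 Cl, 2 N, 5 O.
Implicit hydrogens by atom environment:
  4 × C (aromatic): no H
  3 × O: no H
  2 × C: 2 H each → 4
  2 × C: no H
  2 × N (aromatic): no H
  2 × O: 1 H each → 2
  1 × C: 3 H
  1 × Cl: no H
  Total hydrogens = 9.
Molecular formula: C9H9ClN2O5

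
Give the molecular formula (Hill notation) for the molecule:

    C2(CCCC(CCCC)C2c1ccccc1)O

Heavy atoms from the SMILES: 16 C, 1 O.
Implicit hydrogens by atom environment:
  6 × C: 2 H each → 12
  5 × C (aromatic): 1 H each → 5
  3 × C: 1 H each → 3
  1 × C: 3 H
  1 × C (aromatic): no H
  1 × O: 1 H
  Total hydrogens = 24.
Molecular formula: C16H24O

C16H24O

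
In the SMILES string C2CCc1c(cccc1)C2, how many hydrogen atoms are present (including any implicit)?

12

Hydrogens are implicit in SMILES; fill each atom to its normal valence:
  4 × C: 2 H each → 8
  4 × C (aromatic): 1 H each → 4
  2 × C (aromatic): no H
  Total hydrogens = 12.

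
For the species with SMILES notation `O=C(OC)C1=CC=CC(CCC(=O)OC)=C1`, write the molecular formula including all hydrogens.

C12H14O4

Heavy atoms from the SMILES: 12 C, 4 O.
Implicit hydrogens by atom environment:
  4 × C (aromatic): 1 H each → 4
  4 × O: no H
  2 × C: 3 H each → 6
  2 × C: 2 H each → 4
  2 × C (aromatic): no H
  2 × C: no H
  Total hydrogens = 14.
Molecular formula: C12H14O4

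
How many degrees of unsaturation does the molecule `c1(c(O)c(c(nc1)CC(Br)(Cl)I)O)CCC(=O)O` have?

5

Molecular formula from the SMILES: C10H10BrClINO4.
DoU = (2C + 2 + N − H − X)/2 = (2·10 + 2 + 1 − 10 − 3)/2 = 10/2 = 5.
(Structurally: 1 ring(s) + 4 π bond(s) = 5.)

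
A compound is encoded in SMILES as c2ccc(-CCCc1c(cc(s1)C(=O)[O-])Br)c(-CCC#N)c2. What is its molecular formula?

Heavy atoms from the SMILES: 1 Br, 17 C, 1 N, 2 O, 1 S.
Implicit hydrogens by atom environment:
  5 × C: 2 H each → 10
  5 × C (aromatic): 1 H each → 5
  5 × C (aromatic): no H
  2 × C: no H
  1 × Br: no H
  1 × N: no H
  1 × O: no H
  1 × O (charge -1): no H
  1 × S (aromatic): no H
  Total hydrogens = 15.
Net charge -1.
Molecular formula: C17H15BrNO2S-

C17H15BrNO2S-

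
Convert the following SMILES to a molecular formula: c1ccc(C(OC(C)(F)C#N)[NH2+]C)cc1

Heavy atoms from the SMILES: 11 C, 1 F, 2 N, 1 O.
Implicit hydrogens by atom environment:
  5 × C (aromatic): 1 H each → 5
  2 × C: 3 H each → 6
  2 × C: no H
  1 × C: 1 H
  1 × C (aromatic): no H
  1 × F: no H
  1 × N (charge +1): 2 H
  1 × N: no H
  1 × O: no H
  Total hydrogens = 14.
Net charge +1.
Molecular formula: C11H14FN2O+

C11H14FN2O+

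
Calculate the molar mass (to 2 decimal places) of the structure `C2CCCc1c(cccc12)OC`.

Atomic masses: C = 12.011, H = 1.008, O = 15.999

Molecular formula: C11H14O.
M = 11×12.011 + 14×1.008 + 1×15.999 = 162.23 g/mol.

162.23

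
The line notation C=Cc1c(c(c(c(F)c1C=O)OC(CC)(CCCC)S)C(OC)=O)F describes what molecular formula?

C18H22F2O4S

Heavy atoms from the SMILES: 18 C, 2 F, 4 O, 1 S.
Implicit hydrogens by atom environment:
  6 × C (aromatic): no H
  5 × C: 2 H each → 10
  4 × O: no H
  3 × C: 3 H each → 9
  2 × C: 1 H each → 2
  2 × C: no H
  2 × F: no H
  1 × S: 1 H
  Total hydrogens = 22.
Molecular formula: C18H22F2O4S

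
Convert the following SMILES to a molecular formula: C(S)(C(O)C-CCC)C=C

Heavy atoms from the SMILES: 8 C, 1 O, 1 S.
Implicit hydrogens by atom environment:
  4 × C: 2 H each → 8
  3 × C: 1 H each → 3
  1 × C: 3 H
  1 × O: 1 H
  1 × S: 1 H
  Total hydrogens = 16.
Molecular formula: C8H16OS

C8H16OS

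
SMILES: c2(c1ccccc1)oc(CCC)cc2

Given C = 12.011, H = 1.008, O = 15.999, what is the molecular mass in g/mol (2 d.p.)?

Molecular formula: C13H14O.
M = 13×12.011 + 14×1.008 + 1×15.999 = 186.25 g/mol.

186.25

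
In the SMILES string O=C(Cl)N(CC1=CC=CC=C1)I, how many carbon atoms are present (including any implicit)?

The symbol for carbon appears 8 times in the SMILES. (Cl is a single chlorine, not C + l.)

8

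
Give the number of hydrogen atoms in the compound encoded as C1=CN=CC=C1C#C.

Hydrogens are implicit in SMILES; fill each atom to its normal valence:
  4 × C (aromatic): 1 H each → 4
  1 × C: 1 H
  1 × C (aromatic): no H
  1 × C: no H
  1 × N (aromatic): no H
  Total hydrogens = 5.

5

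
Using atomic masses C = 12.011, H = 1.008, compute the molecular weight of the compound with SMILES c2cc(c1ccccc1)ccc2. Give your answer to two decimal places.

Molecular formula: C12H10.
M = 12×12.011 + 10×1.008 = 154.21 g/mol.

154.21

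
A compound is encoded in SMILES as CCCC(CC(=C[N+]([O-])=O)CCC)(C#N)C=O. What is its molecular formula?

Heavy atoms from the SMILES: 12 C, 2 N, 3 O.
Implicit hydrogens by atom environment:
  5 × C: 2 H each → 10
  3 × C: no H
  2 × C: 3 H each → 6
  2 × C: 1 H each → 2
  2 × O: no H
  1 × N (charge +1): no H
  1 × N: no H
  1 × O (charge -1): no H
  Total hydrogens = 18.
Molecular formula: C12H18N2O3

C12H18N2O3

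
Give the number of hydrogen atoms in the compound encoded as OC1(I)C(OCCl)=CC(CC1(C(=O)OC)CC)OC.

18

Hydrogens are implicit in SMILES; fill each atom to its normal valence:
  4 × C: no H
  4 × O: no H
  3 × C: 3 H each → 9
  3 × C: 2 H each → 6
  2 × C: 1 H each → 2
  1 × Cl: no H
  1 × I: no H
  1 × O: 1 H
  Total hydrogens = 18.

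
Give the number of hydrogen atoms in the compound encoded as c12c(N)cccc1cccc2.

Hydrogens are implicit in SMILES; fill each atom to its normal valence:
  7 × C (aromatic): 1 H each → 7
  3 × C (aromatic): no H
  1 × N: 2 H
  Total hydrogens = 9.

9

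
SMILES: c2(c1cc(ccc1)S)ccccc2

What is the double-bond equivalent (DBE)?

Molecular formula from the SMILES: C12H10S.
DoU = (2C + 2 + N − H − X)/2 = (2·12 + 2 + 0 − 10 − 0)/2 = 16/2 = 8.
(Structurally: 2 ring(s) + 6 π bond(s) = 8.)

8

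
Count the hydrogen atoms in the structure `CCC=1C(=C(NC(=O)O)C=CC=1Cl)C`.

Hydrogens are implicit in SMILES; fill each atom to its normal valence:
  4 × C (aromatic): no H
  2 × C: 3 H each → 6
  2 × C (aromatic): 1 H each → 2
  1 × C: 2 H
  1 × C: no H
  1 × Cl: no H
  1 × N: 1 H
  1 × O: 1 H
  1 × O: no H
  Total hydrogens = 12.

12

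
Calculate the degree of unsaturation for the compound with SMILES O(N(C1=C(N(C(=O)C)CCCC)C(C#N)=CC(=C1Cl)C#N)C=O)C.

Molecular formula from the SMILES: C16H17ClN4O3.
DoU = (2C + 2 + N − H − X)/2 = (2·16 + 2 + 4 − 17 − 1)/2 = 20/2 = 10.
(Structurally: 1 ring(s) + 9 π bond(s) = 10.)

10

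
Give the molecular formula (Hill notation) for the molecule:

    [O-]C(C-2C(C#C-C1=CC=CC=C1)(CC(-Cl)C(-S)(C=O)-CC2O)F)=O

Heavy atoms from the SMILES: 17 C, 1 Cl, 1 F, 4 O, 1 S.
Implicit hydrogens by atom environment:
  5 × C (aromatic): 1 H each → 5
  5 × C: no H
  4 × C: 1 H each → 4
  2 × C: 2 H each → 4
  2 × O: no H
  1 × C (aromatic): no H
  1 × Cl: no H
  1 × F: no H
  1 × O: 1 H
  1 × O (charge -1): no H
  1 × S: 1 H
  Total hydrogens = 15.
Net charge -1.
Molecular formula: C17H15ClFO4S-

C17H15ClFO4S-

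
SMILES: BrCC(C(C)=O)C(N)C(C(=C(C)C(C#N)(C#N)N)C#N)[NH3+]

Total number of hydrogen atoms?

18

Hydrogens are implicit in SMILES; fill each atom to its normal valence:
  7 × C: no H
  3 × C: 1 H each → 3
  3 × N: no H
  2 × C: 3 H each → 6
  2 × N: 2 H each → 4
  1 × Br: no H
  1 × C: 2 H
  1 × N (charge +1): 3 H
  1 × O: no H
  Total hydrogens = 18.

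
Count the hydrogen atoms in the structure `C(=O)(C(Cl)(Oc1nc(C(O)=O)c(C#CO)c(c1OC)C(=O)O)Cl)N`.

Hydrogens are implicit in SMILES; fill each atom to its normal valence:
  6 × C: no H
  5 × C (aromatic): no H
  5 × O: no H
  3 × O: 1 H each → 3
  2 × Cl: no H
  1 × C: 3 H
  1 × N: 2 H
  1 × N (aromatic): no H
  Total hydrogens = 8.

8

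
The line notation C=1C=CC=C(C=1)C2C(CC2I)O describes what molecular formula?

C10H11IO

Heavy atoms from the SMILES: 10 C, 1 I, 1 O.
Implicit hydrogens by atom environment:
  5 × C (aromatic): 1 H each → 5
  3 × C: 1 H each → 3
  1 × C: 2 H
  1 × C (aromatic): no H
  1 × I: no H
  1 × O: 1 H
  Total hydrogens = 11.
Molecular formula: C10H11IO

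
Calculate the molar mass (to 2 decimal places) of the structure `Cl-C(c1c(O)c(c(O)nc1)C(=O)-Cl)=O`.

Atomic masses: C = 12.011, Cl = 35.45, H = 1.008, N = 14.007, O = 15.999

236.00

Molecular formula: C7H3Cl2NO4.
M = 7×12.011 + 2×35.45 + 3×1.008 + 1×14.007 + 4×15.999 = 236.00 g/mol.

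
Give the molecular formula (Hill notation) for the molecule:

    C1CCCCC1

C6H12

Heavy atoms from the SMILES: 6 C.
Implicit hydrogens by atom environment:
  6 × C: 2 H each → 12
  Total hydrogens = 12.
Molecular formula: C6H12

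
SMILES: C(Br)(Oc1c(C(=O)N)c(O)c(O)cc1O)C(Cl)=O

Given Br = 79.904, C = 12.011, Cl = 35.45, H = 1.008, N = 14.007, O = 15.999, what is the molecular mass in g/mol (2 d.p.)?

340.51

Molecular formula: C9H7BrClNO6.
M = 1×79.904 + 9×12.011 + 1×35.45 + 7×1.008 + 1×14.007 + 6×15.999 = 340.51 g/mol.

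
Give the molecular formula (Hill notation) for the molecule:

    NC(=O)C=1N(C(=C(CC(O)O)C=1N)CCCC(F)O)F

Heavy atoms from the SMILES: 11 C, 2 F, 3 N, 4 O.
Implicit hydrogens by atom environment:
  4 × C: 2 H each → 8
  4 × C (aromatic): no H
  3 × O: 1 H each → 3
  2 × C: 1 H each → 2
  2 × F: no H
  2 × N: 2 H each → 4
  1 × C: no H
  1 × N (aromatic): no H
  1 × O: no H
  Total hydrogens = 17.
Molecular formula: C11H17F2N3O4

C11H17F2N3O4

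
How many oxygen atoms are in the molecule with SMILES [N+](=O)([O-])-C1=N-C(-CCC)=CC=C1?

2

The symbol for oxygen appears 2 times in the SMILES.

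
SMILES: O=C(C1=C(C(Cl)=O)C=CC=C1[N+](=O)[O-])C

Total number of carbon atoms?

9

The symbol for carbon appears 9 times in the SMILES. (Cl is a single chlorine, not C + l.)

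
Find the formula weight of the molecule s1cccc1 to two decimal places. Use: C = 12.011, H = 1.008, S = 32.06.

Molecular formula: C4H4S.
M = 4×12.011 + 4×1.008 + 1×32.06 = 84.14 g/mol.

84.14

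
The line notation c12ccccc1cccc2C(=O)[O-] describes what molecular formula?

Heavy atoms from the SMILES: 11 C, 2 O.
Implicit hydrogens by atom environment:
  7 × C (aromatic): 1 H each → 7
  3 × C (aromatic): no H
  1 × C: no H
  1 × O: no H
  1 × O (charge -1): no H
  Total hydrogens = 7.
Net charge -1.
Molecular formula: C11H7O2-

C11H7O2-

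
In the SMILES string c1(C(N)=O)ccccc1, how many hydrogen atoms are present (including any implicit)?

Hydrogens are implicit in SMILES; fill each atom to its normal valence:
  5 × C (aromatic): 1 H each → 5
  1 × C (aromatic): no H
  1 × C: no H
  1 × N: 2 H
  1 × O: no H
  Total hydrogens = 7.

7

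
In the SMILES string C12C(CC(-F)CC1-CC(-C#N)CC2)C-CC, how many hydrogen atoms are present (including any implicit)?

22

Hydrogens are implicit in SMILES; fill each atom to its normal valence:
  7 × C: 2 H each → 14
  5 × C: 1 H each → 5
  1 × C: 3 H
  1 × C: no H
  1 × F: no H
  1 × N: no H
  Total hydrogens = 22.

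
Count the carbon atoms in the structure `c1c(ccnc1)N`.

The symbol for carbon appears 5 times in the SMILES. Lowercase c denotes aromatic carbon and counts toward C.

5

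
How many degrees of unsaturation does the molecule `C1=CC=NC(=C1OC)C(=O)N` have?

5

Molecular formula from the SMILES: C7H8N2O2.
DoU = (2C + 2 + N − H − X)/2 = (2·7 + 2 + 2 − 8 − 0)/2 = 10/2 = 5.
(Structurally: 1 ring(s) + 4 π bond(s) = 5.)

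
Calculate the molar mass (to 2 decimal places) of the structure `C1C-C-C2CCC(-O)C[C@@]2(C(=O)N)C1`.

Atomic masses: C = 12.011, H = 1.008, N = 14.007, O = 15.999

197.28

Molecular formula: C11H19NO2.
M = 11×12.011 + 19×1.008 + 1×14.007 + 2×15.999 = 197.28 g/mol.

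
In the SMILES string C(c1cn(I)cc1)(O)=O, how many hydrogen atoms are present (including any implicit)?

4

Hydrogens are implicit in SMILES; fill each atom to its normal valence:
  3 × C (aromatic): 1 H each → 3
  1 × C (aromatic): no H
  1 × C: no H
  1 × I: no H
  1 × N (aromatic): no H
  1 × O: 1 H
  1 × O: no H
  Total hydrogens = 4.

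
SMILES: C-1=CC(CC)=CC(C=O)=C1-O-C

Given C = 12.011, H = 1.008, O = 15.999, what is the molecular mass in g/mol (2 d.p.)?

164.20

Molecular formula: C10H12O2.
M = 10×12.011 + 12×1.008 + 2×15.999 = 164.20 g/mol.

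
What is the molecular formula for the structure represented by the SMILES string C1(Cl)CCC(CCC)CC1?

C9H17Cl

Heavy atoms from the SMILES: 9 C, 1 Cl.
Implicit hydrogens by atom environment:
  6 × C: 2 H each → 12
  2 × C: 1 H each → 2
  1 × C: 3 H
  1 × Cl: no H
  Total hydrogens = 17.
Molecular formula: C9H17Cl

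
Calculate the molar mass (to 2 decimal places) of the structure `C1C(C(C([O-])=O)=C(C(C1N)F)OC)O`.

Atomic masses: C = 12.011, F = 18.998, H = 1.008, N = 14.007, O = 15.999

204.18

Molecular formula: C8H11FNO4-.
M = 8×12.011 + 1×18.998 + 11×1.008 + 1×14.007 + 4×15.999 = 204.18 g/mol.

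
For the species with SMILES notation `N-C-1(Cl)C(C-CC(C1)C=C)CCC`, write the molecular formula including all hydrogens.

C11H20ClN

Heavy atoms from the SMILES: 11 C, 1 Cl, 1 N.
Implicit hydrogens by atom environment:
  6 × C: 2 H each → 12
  3 × C: 1 H each → 3
  1 × C: 3 H
  1 × C: no H
  1 × Cl: no H
  1 × N: 2 H
  Total hydrogens = 20.
Molecular formula: C11H20ClN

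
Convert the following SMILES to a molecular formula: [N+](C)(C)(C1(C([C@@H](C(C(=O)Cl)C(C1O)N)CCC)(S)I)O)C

C13H25ClIN2O3S+

Heavy atoms from the SMILES: 13 C, 1 Cl, 1 I, 2 N, 3 O, 1 S.
Implicit hydrogens by atom environment:
  4 × C: 3 H each → 12
  4 × C: 1 H each → 4
  3 × C: no H
  2 × C: 2 H each → 4
  2 × O: 1 H each → 2
  1 × Cl: no H
  1 × I: no H
  1 × N: 2 H
  1 × N (charge +1): no H
  1 × O: no H
  1 × S: 1 H
  Total hydrogens = 25.
Net charge +1.
Molecular formula: C13H25ClIN2O3S+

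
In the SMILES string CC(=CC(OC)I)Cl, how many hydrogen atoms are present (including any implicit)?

Hydrogens are implicit in SMILES; fill each atom to its normal valence:
  2 × C: 3 H each → 6
  2 × C: 1 H each → 2
  1 × C: no H
  1 × Cl: no H
  1 × I: no H
  1 × O: no H
  Total hydrogens = 8.

8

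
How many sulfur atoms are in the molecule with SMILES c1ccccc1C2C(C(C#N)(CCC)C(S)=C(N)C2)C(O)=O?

1

The symbol for sulfur appears 1 time in the SMILES.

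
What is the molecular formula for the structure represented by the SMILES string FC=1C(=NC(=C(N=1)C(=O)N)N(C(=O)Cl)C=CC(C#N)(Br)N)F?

C10H6BrClF2N6O2

Heavy atoms from the SMILES: 1 Br, 10 C, 1 Cl, 2 F, 6 N, 2 O.
Implicit hydrogens by atom environment:
  4 × C (aromatic): no H
  4 × C: no H
  2 × C: 1 H each → 2
  2 × F: no H
  2 × N: 2 H each → 4
  2 × N (aromatic): no H
  2 × N: no H
  2 × O: no H
  1 × Br: no H
  1 × Cl: no H
  Total hydrogens = 6.
Molecular formula: C10H6BrClF2N6O2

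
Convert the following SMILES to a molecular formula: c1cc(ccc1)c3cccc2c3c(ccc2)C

C17H14

Heavy atoms from the SMILES: 17 C.
Implicit hydrogens by atom environment:
  11 × C (aromatic): 1 H each → 11
  5 × C (aromatic): no H
  1 × C: 3 H
  Total hydrogens = 14.
Molecular formula: C17H14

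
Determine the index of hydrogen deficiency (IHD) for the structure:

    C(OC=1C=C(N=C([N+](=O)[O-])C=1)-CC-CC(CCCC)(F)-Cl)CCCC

Molecular formula from the SMILES: C18H28ClFN2O3.
DoU = (2C + 2 + N − H − X)/2 = (2·18 + 2 + 2 − 28 − 2)/2 = 10/2 = 5.
(Structurally: 1 ring(s) + 4 π bond(s) = 5.)

5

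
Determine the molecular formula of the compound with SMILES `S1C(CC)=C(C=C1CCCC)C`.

C11H18S

Heavy atoms from the SMILES: 11 C, 1 S.
Implicit hydrogens by atom environment:
  4 × C: 2 H each → 8
  3 × C: 3 H each → 9
  3 × C (aromatic): no H
  1 × C (aromatic): 1 H
  1 × S (aromatic): no H
  Total hydrogens = 18.
Molecular formula: C11H18S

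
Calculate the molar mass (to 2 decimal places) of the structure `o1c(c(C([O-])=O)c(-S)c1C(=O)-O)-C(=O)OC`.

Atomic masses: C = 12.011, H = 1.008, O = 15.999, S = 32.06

245.18

Molecular formula: C8H5O7S-.
M = 8×12.011 + 5×1.008 + 7×15.999 + 1×32.06 = 245.18 g/mol.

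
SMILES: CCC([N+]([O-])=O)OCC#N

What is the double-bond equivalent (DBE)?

Molecular formula from the SMILES: C5H8N2O3.
DoU = (2C + 2 + N − H − X)/2 = (2·5 + 2 + 2 − 8 − 0)/2 = 6/2 = 3.
(Structurally: 0 ring(s) + 3 π bond(s) = 3.)

3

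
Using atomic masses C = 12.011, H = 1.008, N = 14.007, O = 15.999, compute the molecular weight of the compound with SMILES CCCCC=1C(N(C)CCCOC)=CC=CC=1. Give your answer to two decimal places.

235.37

Molecular formula: C15H25NO.
M = 15×12.011 + 25×1.008 + 1×14.007 + 1×15.999 = 235.37 g/mol.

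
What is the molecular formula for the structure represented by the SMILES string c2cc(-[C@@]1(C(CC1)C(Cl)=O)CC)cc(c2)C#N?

C14H14ClNO

Heavy atoms from the SMILES: 14 C, 1 Cl, 1 N, 1 O.
Implicit hydrogens by atom environment:
  4 × C (aromatic): 1 H each → 4
  3 × C: 2 H each → 6
  3 × C: no H
  2 × C (aromatic): no H
  1 × C: 3 H
  1 × C: 1 H
  1 × Cl: no H
  1 × N: no H
  1 × O: no H
  Total hydrogens = 14.
Molecular formula: C14H14ClNO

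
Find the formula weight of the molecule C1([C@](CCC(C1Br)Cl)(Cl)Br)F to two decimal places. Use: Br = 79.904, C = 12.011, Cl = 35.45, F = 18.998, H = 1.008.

Molecular formula: C6H7Br2Cl2F.
M = 2×79.904 + 6×12.011 + 2×35.45 + 1×18.998 + 7×1.008 = 328.83 g/mol.

328.83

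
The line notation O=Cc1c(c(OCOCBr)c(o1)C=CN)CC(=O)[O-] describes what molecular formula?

C11H11BrNO6-

Heavy atoms from the SMILES: 1 Br, 11 C, 1 N, 6 O.
Implicit hydrogens by atom environment:
  4 × C (aromatic): no H
  4 × O: no H
  3 × C: 2 H each → 6
  3 × C: 1 H each → 3
  1 × Br: no H
  1 × C: no H
  1 × N: 2 H
  1 × O (aromatic): no H
  1 × O (charge -1): no H
  Total hydrogens = 11.
Net charge -1.
Molecular formula: C11H11BrNO6-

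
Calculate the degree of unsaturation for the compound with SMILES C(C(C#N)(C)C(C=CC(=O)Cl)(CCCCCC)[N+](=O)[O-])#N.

Molecular formula from the SMILES: C14H18ClN3O3.
DoU = (2C + 2 + N − H − X)/2 = (2·14 + 2 + 3 − 18 − 1)/2 = 14/2 = 7.
(Structurally: 0 ring(s) + 7 π bond(s) = 7.)

7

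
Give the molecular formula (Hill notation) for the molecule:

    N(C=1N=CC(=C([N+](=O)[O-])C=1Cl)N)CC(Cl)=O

C7H6Cl2N4O3

Heavy atoms from the SMILES: 7 C, 2 Cl, 4 N, 3 O.
Implicit hydrogens by atom environment:
  4 × C (aromatic): no H
  2 × Cl: no H
  2 × O: no H
  1 × C: 2 H
  1 × C (aromatic): 1 H
  1 × C: no H
  1 × N: 2 H
  1 × N: 1 H
  1 × N (aromatic): no H
  1 × N (charge +1): no H
  1 × O (charge -1): no H
  Total hydrogens = 6.
Molecular formula: C7H6Cl2N4O3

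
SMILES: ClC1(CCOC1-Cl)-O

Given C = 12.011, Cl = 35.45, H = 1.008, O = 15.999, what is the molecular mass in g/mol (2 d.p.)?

Molecular formula: C4H6Cl2O2.
M = 4×12.011 + 2×35.45 + 6×1.008 + 2×15.999 = 156.99 g/mol.

156.99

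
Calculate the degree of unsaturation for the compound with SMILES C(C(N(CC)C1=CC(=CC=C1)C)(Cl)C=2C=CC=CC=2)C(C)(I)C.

Molecular formula from the SMILES: C20H25ClIN.
DoU = (2C + 2 + N − H − X)/2 = (2·20 + 2 + 1 − 25 − 2)/2 = 16/2 = 8.
(Structurally: 2 ring(s) + 6 π bond(s) = 8.)

8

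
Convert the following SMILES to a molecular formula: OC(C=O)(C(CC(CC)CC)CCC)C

C13H26O2

Heavy atoms from the SMILES: 13 C, 2 O.
Implicit hydrogens by atom environment:
  5 × C: 2 H each → 10
  4 × C: 3 H each → 12
  3 × C: 1 H each → 3
  1 × C: no H
  1 × O: 1 H
  1 × O: no H
  Total hydrogens = 26.
Molecular formula: C13H26O2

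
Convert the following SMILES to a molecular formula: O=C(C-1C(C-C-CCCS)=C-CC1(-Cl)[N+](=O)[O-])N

C11H17ClN2O3S

Heavy atoms from the SMILES: 11 C, 1 Cl, 2 N, 3 O, 1 S.
Implicit hydrogens by atom environment:
  6 × C: 2 H each → 12
  3 × C: no H
  2 × C: 1 H each → 2
  2 × O: no H
  1 × Cl: no H
  1 × N: 2 H
  1 × N (charge +1): no H
  1 × O (charge -1): no H
  1 × S: 1 H
  Total hydrogens = 17.
Molecular formula: C11H17ClN2O3S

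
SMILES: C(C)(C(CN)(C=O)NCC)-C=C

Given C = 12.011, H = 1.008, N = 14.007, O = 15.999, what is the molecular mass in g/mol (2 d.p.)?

Molecular formula: C9H18N2O.
M = 9×12.011 + 18×1.008 + 2×14.007 + 1×15.999 = 170.26 g/mol.

170.26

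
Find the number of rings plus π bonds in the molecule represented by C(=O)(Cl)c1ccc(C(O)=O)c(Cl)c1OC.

Molecular formula from the SMILES: C9H6Cl2O4.
DoU = (2C + 2 + N − H − X)/2 = (2·9 + 2 + 0 − 6 − 2)/2 = 12/2 = 6.
(Structurally: 1 ring(s) + 5 π bond(s) = 6.)

6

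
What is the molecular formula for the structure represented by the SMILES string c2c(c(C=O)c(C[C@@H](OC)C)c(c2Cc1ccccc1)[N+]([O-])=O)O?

Heavy atoms from the SMILES: 18 C, 1 N, 5 O.
Implicit hydrogens by atom environment:
  6 × C (aromatic): 1 H each → 6
  6 × C (aromatic): no H
  3 × O: no H
  2 × C: 3 H each → 6
  2 × C: 2 H each → 4
  2 × C: 1 H each → 2
  1 × N (charge +1): no H
  1 × O: 1 H
  1 × O (charge -1): no H
  Total hydrogens = 19.
Molecular formula: C18H19NO5

C18H19NO5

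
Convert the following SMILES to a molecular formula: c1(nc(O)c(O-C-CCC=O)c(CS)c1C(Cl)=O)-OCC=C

Heavy atoms from the SMILES: 14 C, 1 Cl, 1 N, 5 O, 1 S.
Implicit hydrogens by atom environment:
  6 × C: 2 H each → 12
  5 × C (aromatic): no H
  4 × O: no H
  2 × C: 1 H each → 2
  1 × C: no H
  1 × Cl: no H
  1 × N (aromatic): no H
  1 × O: 1 H
  1 × S: 1 H
  Total hydrogens = 16.
Molecular formula: C14H16ClNO5S

C14H16ClNO5S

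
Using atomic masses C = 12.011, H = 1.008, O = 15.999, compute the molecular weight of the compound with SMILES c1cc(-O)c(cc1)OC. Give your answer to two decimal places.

Molecular formula: C7H8O2.
M = 7×12.011 + 8×1.008 + 2×15.999 = 124.14 g/mol.

124.14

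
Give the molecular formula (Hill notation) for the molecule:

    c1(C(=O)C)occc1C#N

Heavy atoms from the SMILES: 7 C, 1 N, 2 O.
Implicit hydrogens by atom environment:
  2 × C (aromatic): 1 H each → 2
  2 × C (aromatic): no H
  2 × C: no H
  1 × C: 3 H
  1 × N: no H
  1 × O (aromatic): no H
  1 × O: no H
  Total hydrogens = 5.
Molecular formula: C7H5NO2

C7H5NO2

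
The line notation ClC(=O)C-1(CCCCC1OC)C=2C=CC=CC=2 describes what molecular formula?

C14H17ClO2

Heavy atoms from the SMILES: 14 C, 1 Cl, 2 O.
Implicit hydrogens by atom environment:
  5 × C (aromatic): 1 H each → 5
  4 × C: 2 H each → 8
  2 × C: no H
  2 × O: no H
  1 × C: 3 H
  1 × C: 1 H
  1 × C (aromatic): no H
  1 × Cl: no H
  Total hydrogens = 17.
Molecular formula: C14H17ClO2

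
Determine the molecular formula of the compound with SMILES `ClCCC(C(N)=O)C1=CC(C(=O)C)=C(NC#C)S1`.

Heavy atoms from the SMILES: 12 C, 1 Cl, 2 N, 2 O, 1 S.
Implicit hydrogens by atom environment:
  3 × C (aromatic): no H
  3 × C: no H
  2 × C: 2 H each → 4
  2 × C: 1 H each → 2
  2 × O: no H
  1 × C: 3 H
  1 × C (aromatic): 1 H
  1 × Cl: no H
  1 × N: 2 H
  1 × N: 1 H
  1 × S (aromatic): no H
  Total hydrogens = 13.
Molecular formula: C12H13ClN2O2S

C12H13ClN2O2S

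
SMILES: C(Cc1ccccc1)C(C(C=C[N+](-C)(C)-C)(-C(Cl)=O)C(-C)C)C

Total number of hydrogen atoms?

Hydrogens are implicit in SMILES; fill each atom to its normal valence:
  6 × C: 3 H each → 18
  5 × C (aromatic): 1 H each → 5
  4 × C: 1 H each → 4
  2 × C: 2 H each → 4
  2 × C: no H
  1 × C (aromatic): no H
  1 × Cl: no H
  1 × N (charge +1): no H
  1 × O: no H
  Total hydrogens = 31.

31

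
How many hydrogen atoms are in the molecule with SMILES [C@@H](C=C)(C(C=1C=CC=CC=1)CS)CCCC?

Hydrogens are implicit in SMILES; fill each atom to its normal valence:
  5 × C: 2 H each → 10
  5 × C (aromatic): 1 H each → 5
  3 × C: 1 H each → 3
  1 × C: 3 H
  1 × C (aromatic): no H
  1 × S: 1 H
  Total hydrogens = 22.

22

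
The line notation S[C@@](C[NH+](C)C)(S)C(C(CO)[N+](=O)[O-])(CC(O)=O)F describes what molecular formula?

C9H18FN2O5S2+

Heavy atoms from the SMILES: 9 C, 1 F, 2 N, 5 O, 2 S.
Implicit hydrogens by atom environment:
  3 × C: 2 H each → 6
  3 × C: no H
  2 × C: 3 H each → 6
  2 × O: 1 H each → 2
  2 × O: no H
  2 × S: 1 H each → 2
  1 × C: 1 H
  1 × F: no H
  1 × N (charge +1): 1 H
  1 × N (charge +1): no H
  1 × O (charge -1): no H
  Total hydrogens = 18.
Net charge +1.
Molecular formula: C9H18FN2O5S2+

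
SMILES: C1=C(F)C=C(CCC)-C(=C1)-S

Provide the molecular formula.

Heavy atoms from the SMILES: 9 C, 1 F, 1 S.
Implicit hydrogens by atom environment:
  3 × C (aromatic): 1 H each → 3
  3 × C (aromatic): no H
  2 × C: 2 H each → 4
  1 × C: 3 H
  1 × F: no H
  1 × S: 1 H
  Total hydrogens = 11.
Molecular formula: C9H11FS

C9H11FS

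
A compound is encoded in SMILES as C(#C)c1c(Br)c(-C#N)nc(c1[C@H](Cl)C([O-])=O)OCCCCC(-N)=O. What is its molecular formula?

Heavy atoms from the SMILES: 1 Br, 15 C, 1 Cl, 3 N, 4 O.
Implicit hydrogens by atom environment:
  5 × C (aromatic): no H
  4 × C: 2 H each → 8
  4 × C: no H
  3 × O: no H
  2 × C: 1 H each → 2
  1 × Br: no H
  1 × Cl: no H
  1 × N: 2 H
  1 × N (aromatic): no H
  1 × N: no H
  1 × O (charge -1): no H
  Total hydrogens = 12.
Net charge -1.
Molecular formula: C15H12BrClN3O4-

C15H12BrClN3O4-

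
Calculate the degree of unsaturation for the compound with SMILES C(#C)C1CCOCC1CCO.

3

Molecular formula from the SMILES: C9H14O2.
DoU = (2C + 2 + N − H − X)/2 = (2·9 + 2 + 0 − 14 − 0)/2 = 6/2 = 3.
(Structurally: 1 ring(s) + 2 π bond(s) = 3.)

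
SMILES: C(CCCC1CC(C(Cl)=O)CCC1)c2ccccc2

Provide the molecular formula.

C17H23ClO

Heavy atoms from the SMILES: 17 C, 1 Cl, 1 O.
Implicit hydrogens by atom environment:
  8 × C: 2 H each → 16
  5 × C (aromatic): 1 H each → 5
  2 × C: 1 H each → 2
  1 × C: no H
  1 × C (aromatic): no H
  1 × Cl: no H
  1 × O: no H
  Total hydrogens = 23.
Molecular formula: C17H23ClO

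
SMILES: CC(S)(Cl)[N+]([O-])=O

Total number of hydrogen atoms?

4

Hydrogens are implicit in SMILES; fill each atom to its normal valence:
  1 × C: 3 H
  1 × C: no H
  1 × Cl: no H
  1 × N (charge +1): no H
  1 × O: no H
  1 × O (charge -1): no H
  1 × S: 1 H
  Total hydrogens = 4.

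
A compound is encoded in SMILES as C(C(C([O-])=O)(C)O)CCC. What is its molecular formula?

C7H13O3-

Heavy atoms from the SMILES: 7 C, 3 O.
Implicit hydrogens by atom environment:
  3 × C: 2 H each → 6
  2 × C: 3 H each → 6
  2 × C: no H
  1 × O: 1 H
  1 × O: no H
  1 × O (charge -1): no H
  Total hydrogens = 13.
Net charge -1.
Molecular formula: C7H13O3-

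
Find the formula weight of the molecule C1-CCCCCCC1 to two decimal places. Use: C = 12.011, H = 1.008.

Molecular formula: C8H16.
M = 8×12.011 + 16×1.008 = 112.22 g/mol.

112.22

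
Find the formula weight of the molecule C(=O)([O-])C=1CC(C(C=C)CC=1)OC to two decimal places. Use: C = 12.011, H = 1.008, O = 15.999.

Molecular formula: C10H13O3-.
M = 10×12.011 + 13×1.008 + 3×15.999 = 181.21 g/mol.

181.21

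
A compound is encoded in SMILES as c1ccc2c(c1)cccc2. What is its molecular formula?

Heavy atoms from the SMILES: 10 C.
Implicit hydrogens by atom environment:
  8 × C (aromatic): 1 H each → 8
  2 × C (aromatic): no H
  Total hydrogens = 8.
Molecular formula: C10H8

C10H8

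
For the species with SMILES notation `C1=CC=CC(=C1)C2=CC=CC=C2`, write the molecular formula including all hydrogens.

C12H10

Heavy atoms from the SMILES: 12 C.
Implicit hydrogens by atom environment:
  10 × C (aromatic): 1 H each → 10
  2 × C (aromatic): no H
  Total hydrogens = 10.
Molecular formula: C12H10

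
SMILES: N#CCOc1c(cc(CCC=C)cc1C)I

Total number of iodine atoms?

The symbol for iodine appears 1 time in the SMILES.

1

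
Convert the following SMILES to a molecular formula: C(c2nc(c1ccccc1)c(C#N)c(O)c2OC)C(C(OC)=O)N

C17H17N3O4

Heavy atoms from the SMILES: 17 C, 3 N, 4 O.
Implicit hydrogens by atom environment:
  6 × C (aromatic): no H
  5 × C (aromatic): 1 H each → 5
  3 × O: no H
  2 × C: 3 H each → 6
  2 × C: no H
  1 × C: 2 H
  1 × C: 1 H
  1 × N: 2 H
  1 × N (aromatic): no H
  1 × N: no H
  1 × O: 1 H
  Total hydrogens = 17.
Molecular formula: C17H17N3O4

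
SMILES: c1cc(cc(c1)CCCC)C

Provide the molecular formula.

Heavy atoms from the SMILES: 11 C.
Implicit hydrogens by atom environment:
  4 × C (aromatic): 1 H each → 4
  3 × C: 2 H each → 6
  2 × C: 3 H each → 6
  2 × C (aromatic): no H
  Total hydrogens = 16.
Molecular formula: C11H16

C11H16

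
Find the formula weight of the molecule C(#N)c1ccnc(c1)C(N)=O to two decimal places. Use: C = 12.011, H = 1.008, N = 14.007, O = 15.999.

Molecular formula: C7H5N3O.
M = 7×12.011 + 5×1.008 + 3×14.007 + 1×15.999 = 147.14 g/mol.

147.14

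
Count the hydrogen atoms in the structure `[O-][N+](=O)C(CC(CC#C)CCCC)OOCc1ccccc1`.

23

Hydrogens are implicit in SMILES; fill each atom to its normal valence:
  6 × C: 2 H each → 12
  5 × C (aromatic): 1 H each → 5
  3 × C: 1 H each → 3
  3 × O: no H
  1 × C: 3 H
  1 × C: no H
  1 × C (aromatic): no H
  1 × N (charge +1): no H
  1 × O (charge -1): no H
  Total hydrogens = 23.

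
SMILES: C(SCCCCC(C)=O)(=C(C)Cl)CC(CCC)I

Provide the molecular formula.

C14H24ClIOS

Heavy atoms from the SMILES: 14 C, 1 Cl, 1 I, 1 O, 1 S.
Implicit hydrogens by atom environment:
  7 × C: 2 H each → 14
  3 × C: 3 H each → 9
  3 × C: no H
  1 × C: 1 H
  1 × Cl: no H
  1 × I: no H
  1 × O: no H
  1 × S: no H
  Total hydrogens = 24.
Molecular formula: C14H24ClIOS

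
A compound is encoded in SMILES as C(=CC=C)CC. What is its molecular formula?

C6H10

Heavy atoms from the SMILES: 6 C.
Implicit hydrogens by atom environment:
  3 × C: 1 H each → 3
  2 × C: 2 H each → 4
  1 × C: 3 H
  Total hydrogens = 10.
Molecular formula: C6H10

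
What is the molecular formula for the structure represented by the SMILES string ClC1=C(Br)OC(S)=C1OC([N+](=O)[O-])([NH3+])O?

C5H5BrClN2O5S+

Heavy atoms from the SMILES: 1 Br, 5 C, 1 Cl, 2 N, 5 O, 1 S.
Implicit hydrogens by atom environment:
  4 × C (aromatic): no H
  2 × O: no H
  1 × Br: no H
  1 × C: no H
  1 × Cl: no H
  1 × N (charge +1): 3 H
  1 × N (charge +1): no H
  1 × O: 1 H
  1 × O (aromatic): no H
  1 × O (charge -1): no H
  1 × S: 1 H
  Total hydrogens = 5.
Net charge +1.
Molecular formula: C5H5BrClN2O5S+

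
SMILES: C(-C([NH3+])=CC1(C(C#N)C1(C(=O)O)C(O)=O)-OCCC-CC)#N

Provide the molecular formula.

Heavy atoms from the SMILES: 14 C, 3 N, 5 O.
Implicit hydrogens by atom environment:
  7 × C: no H
  4 × C: 2 H each → 8
  3 × O: no H
  2 × C: 1 H each → 2
  2 × N: no H
  2 × O: 1 H each → 2
  1 × C: 3 H
  1 × N (charge +1): 3 H
  Total hydrogens = 18.
Net charge +1.
Molecular formula: C14H18N3O5+

C14H18N3O5+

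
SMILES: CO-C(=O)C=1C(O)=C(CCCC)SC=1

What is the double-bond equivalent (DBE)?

4

Molecular formula from the SMILES: C10H14O3S.
DoU = (2C + 2 + N − H − X)/2 = (2·10 + 2 + 0 − 14 − 0)/2 = 8/2 = 4.
(Structurally: 1 ring(s) + 3 π bond(s) = 4.)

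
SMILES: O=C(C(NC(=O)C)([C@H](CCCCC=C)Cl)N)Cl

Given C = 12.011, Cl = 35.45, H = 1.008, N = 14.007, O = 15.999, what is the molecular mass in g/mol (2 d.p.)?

Molecular formula: C11H18Cl2N2O2.
M = 11×12.011 + 2×35.45 + 18×1.008 + 2×14.007 + 2×15.999 = 281.18 g/mol.

281.18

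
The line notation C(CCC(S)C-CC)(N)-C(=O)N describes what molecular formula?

C8H18N2OS

Heavy atoms from the SMILES: 8 C, 2 N, 1 O, 1 S.
Implicit hydrogens by atom environment:
  4 × C: 2 H each → 8
  2 × C: 1 H each → 2
  2 × N: 2 H each → 4
  1 × C: 3 H
  1 × C: no H
  1 × O: no H
  1 × S: 1 H
  Total hydrogens = 18.
Molecular formula: C8H18N2OS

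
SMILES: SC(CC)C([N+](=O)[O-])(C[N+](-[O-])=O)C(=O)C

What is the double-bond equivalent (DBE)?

Molecular formula from the SMILES: C7H12N2O5S.
DoU = (2C + 2 + N − H − X)/2 = (2·7 + 2 + 2 − 12 − 0)/2 = 6/2 = 3.
(Structurally: 0 ring(s) + 3 π bond(s) = 3.)

3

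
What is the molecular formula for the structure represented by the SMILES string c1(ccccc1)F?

C6H5F

Heavy atoms from the SMILES: 6 C, 1 F.
Implicit hydrogens by atom environment:
  5 × C (aromatic): 1 H each → 5
  1 × C (aromatic): no H
  1 × F: no H
  Total hydrogens = 5.
Molecular formula: C6H5F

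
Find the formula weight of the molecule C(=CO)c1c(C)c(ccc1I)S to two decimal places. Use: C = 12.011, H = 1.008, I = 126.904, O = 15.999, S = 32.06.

292.13

Molecular formula: C9H9IOS.
M = 9×12.011 + 9×1.008 + 1×126.904 + 1×15.999 + 1×32.06 = 292.13 g/mol.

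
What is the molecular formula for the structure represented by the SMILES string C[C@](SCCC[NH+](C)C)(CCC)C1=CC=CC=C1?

Heavy atoms from the SMILES: 16 C, 1 N, 1 S.
Implicit hydrogens by atom environment:
  5 × C: 2 H each → 10
  5 × C (aromatic): 1 H each → 5
  4 × C: 3 H each → 12
  1 × C: no H
  1 × C (aromatic): no H
  1 × N (charge +1): 1 H
  1 × S: no H
  Total hydrogens = 28.
Net charge +1.
Molecular formula: C16H28NS+

C16H28NS+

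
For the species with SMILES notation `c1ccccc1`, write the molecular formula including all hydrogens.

Heavy atoms from the SMILES: 6 C.
Implicit hydrogens by atom environment:
  6 × C (aromatic): 1 H each → 6
  Total hydrogens = 6.
Molecular formula: C6H6

C6H6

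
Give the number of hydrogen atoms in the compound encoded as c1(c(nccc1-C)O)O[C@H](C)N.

12

Hydrogens are implicit in SMILES; fill each atom to its normal valence:
  3 × C (aromatic): no H
  2 × C: 3 H each → 6
  2 × C (aromatic): 1 H each → 2
  1 × C: 1 H
  1 × N: 2 H
  1 × N (aromatic): no H
  1 × O: 1 H
  1 × O: no H
  Total hydrogens = 12.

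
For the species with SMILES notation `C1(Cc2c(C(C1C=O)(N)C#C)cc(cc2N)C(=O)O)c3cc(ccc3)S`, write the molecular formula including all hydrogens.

C20H18N2O3S

Heavy atoms from the SMILES: 20 C, 2 N, 3 O, 1 S.
Implicit hydrogens by atom environment:
  6 × C (aromatic): 1 H each → 6
  6 × C (aromatic): no H
  4 × C: 1 H each → 4
  3 × C: no H
  2 × N: 2 H each → 4
  2 × O: no H
  1 × C: 2 H
  1 × O: 1 H
  1 × S: 1 H
  Total hydrogens = 18.
Molecular formula: C20H18N2O3S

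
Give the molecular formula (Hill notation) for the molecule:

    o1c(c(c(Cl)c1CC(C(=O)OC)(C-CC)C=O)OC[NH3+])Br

C13H18BrClNO5+

Heavy atoms from the SMILES: 1 Br, 13 C, 1 Cl, 1 N, 5 O.
Implicit hydrogens by atom environment:
  4 × C: 2 H each → 8
  4 × C (aromatic): no H
  4 × O: no H
  2 × C: 3 H each → 6
  2 × C: no H
  1 × Br: no H
  1 × C: 1 H
  1 × Cl: no H
  1 × N (charge +1): 3 H
  1 × O (aromatic): no H
  Total hydrogens = 18.
Net charge +1.
Molecular formula: C13H18BrClNO5+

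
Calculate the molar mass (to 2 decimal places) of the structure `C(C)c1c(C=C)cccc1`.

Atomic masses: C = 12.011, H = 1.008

132.21

Molecular formula: C10H12.
M = 10×12.011 + 12×1.008 = 132.21 g/mol.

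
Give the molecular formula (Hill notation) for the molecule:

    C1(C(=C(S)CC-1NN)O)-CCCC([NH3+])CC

C11H24N3OS+

Heavy atoms from the SMILES: 11 C, 3 N, 1 O, 1 S.
Implicit hydrogens by atom environment:
  5 × C: 2 H each → 10
  3 × C: 1 H each → 3
  2 × C: no H
  1 × C: 3 H
  1 × N (charge +1): 3 H
  1 × N: 2 H
  1 × N: 1 H
  1 × O: 1 H
  1 × S: 1 H
  Total hydrogens = 24.
Net charge +1.
Molecular formula: C11H24N3OS+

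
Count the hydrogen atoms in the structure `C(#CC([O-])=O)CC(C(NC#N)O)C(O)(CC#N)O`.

Hydrogens are implicit in SMILES; fill each atom to its normal valence:
  6 × C: no H
  3 × O: 1 H each → 3
  2 × C: 2 H each → 4
  2 × C: 1 H each → 2
  2 × N: no H
  1 × N: 1 H
  1 × O: no H
  1 × O (charge -1): no H
  Total hydrogens = 10.

10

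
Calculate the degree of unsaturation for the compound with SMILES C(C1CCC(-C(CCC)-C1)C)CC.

1

Molecular formula from the SMILES: C13H26.
DoU = (2C + 2 + N − H − X)/2 = (2·13 + 2 + 0 − 26 − 0)/2 = 2/2 = 1.
(Structurally: 1 ring(s) + 0 π bond(s) = 1.)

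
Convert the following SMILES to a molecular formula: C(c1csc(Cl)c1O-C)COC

C8H11ClO2S

Heavy atoms from the SMILES: 8 C, 1 Cl, 2 O, 1 S.
Implicit hydrogens by atom environment:
  3 × C (aromatic): no H
  2 × C: 3 H each → 6
  2 × C: 2 H each → 4
  2 × O: no H
  1 × C (aromatic): 1 H
  1 × Cl: no H
  1 × S (aromatic): no H
  Total hydrogens = 11.
Molecular formula: C8H11ClO2S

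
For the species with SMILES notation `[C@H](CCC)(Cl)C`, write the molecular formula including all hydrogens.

C5H11Cl

Heavy atoms from the SMILES: 5 C, 1 Cl.
Implicit hydrogens by atom environment:
  2 × C: 3 H each → 6
  2 × C: 2 H each → 4
  1 × C: 1 H
  1 × Cl: no H
  Total hydrogens = 11.
Molecular formula: C5H11Cl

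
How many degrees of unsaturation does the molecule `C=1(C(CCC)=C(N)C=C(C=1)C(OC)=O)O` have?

Molecular formula from the SMILES: C11H15NO3.
DoU = (2C + 2 + N − H − X)/2 = (2·11 + 2 + 1 − 15 − 0)/2 = 10/2 = 5.
(Structurally: 1 ring(s) + 4 π bond(s) = 5.)

5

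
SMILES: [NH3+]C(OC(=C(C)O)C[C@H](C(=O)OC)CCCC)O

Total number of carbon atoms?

12

The symbol for carbon appears 12 times in the SMILES.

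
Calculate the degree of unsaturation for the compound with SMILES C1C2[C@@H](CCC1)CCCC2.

Molecular formula from the SMILES: C10H18.
DoU = (2C + 2 + N − H − X)/2 = (2·10 + 2 + 0 − 18 − 0)/2 = 4/2 = 2.
(Structurally: 2 ring(s) + 0 π bond(s) = 2.)

2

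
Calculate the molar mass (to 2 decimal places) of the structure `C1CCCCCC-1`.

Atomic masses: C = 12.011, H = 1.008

98.19

Molecular formula: C7H14.
M = 7×12.011 + 14×1.008 = 98.19 g/mol.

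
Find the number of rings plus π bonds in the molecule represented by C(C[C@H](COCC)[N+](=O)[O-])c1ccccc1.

Molecular formula from the SMILES: C12H17NO3.
DoU = (2C + 2 + N − H − X)/2 = (2·12 + 2 + 1 − 17 − 0)/2 = 10/2 = 5.
(Structurally: 1 ring(s) + 4 π bond(s) = 5.)

5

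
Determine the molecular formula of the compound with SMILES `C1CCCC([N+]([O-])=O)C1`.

Heavy atoms from the SMILES: 6 C, 1 N, 2 O.
Implicit hydrogens by atom environment:
  5 × C: 2 H each → 10
  1 × C: 1 H
  1 × N (charge +1): no H
  1 × O: no H
  1 × O (charge -1): no H
  Total hydrogens = 11.
Molecular formula: C6H11NO2

C6H11NO2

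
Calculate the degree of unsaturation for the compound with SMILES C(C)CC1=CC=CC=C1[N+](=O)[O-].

5

Molecular formula from the SMILES: C9H11NO2.
DoU = (2C + 2 + N − H − X)/2 = (2·9 + 2 + 1 − 11 − 0)/2 = 10/2 = 5.
(Structurally: 1 ring(s) + 4 π bond(s) = 5.)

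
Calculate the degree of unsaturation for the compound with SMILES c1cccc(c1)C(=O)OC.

5

Molecular formula from the SMILES: C8H8O2.
DoU = (2C + 2 + N − H − X)/2 = (2·8 + 2 + 0 − 8 − 0)/2 = 10/2 = 5.
(Structurally: 1 ring(s) + 4 π bond(s) = 5.)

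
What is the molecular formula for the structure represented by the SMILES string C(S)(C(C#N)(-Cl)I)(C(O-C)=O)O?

Heavy atoms from the SMILES: 5 C, 1 Cl, 1 I, 1 N, 3 O, 1 S.
Implicit hydrogens by atom environment:
  4 × C: no H
  2 × O: no H
  1 × C: 3 H
  1 × Cl: no H
  1 × I: no H
  1 × N: no H
  1 × O: 1 H
  1 × S: 1 H
  Total hydrogens = 5.
Molecular formula: C5H5ClINO3S

C5H5ClINO3S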